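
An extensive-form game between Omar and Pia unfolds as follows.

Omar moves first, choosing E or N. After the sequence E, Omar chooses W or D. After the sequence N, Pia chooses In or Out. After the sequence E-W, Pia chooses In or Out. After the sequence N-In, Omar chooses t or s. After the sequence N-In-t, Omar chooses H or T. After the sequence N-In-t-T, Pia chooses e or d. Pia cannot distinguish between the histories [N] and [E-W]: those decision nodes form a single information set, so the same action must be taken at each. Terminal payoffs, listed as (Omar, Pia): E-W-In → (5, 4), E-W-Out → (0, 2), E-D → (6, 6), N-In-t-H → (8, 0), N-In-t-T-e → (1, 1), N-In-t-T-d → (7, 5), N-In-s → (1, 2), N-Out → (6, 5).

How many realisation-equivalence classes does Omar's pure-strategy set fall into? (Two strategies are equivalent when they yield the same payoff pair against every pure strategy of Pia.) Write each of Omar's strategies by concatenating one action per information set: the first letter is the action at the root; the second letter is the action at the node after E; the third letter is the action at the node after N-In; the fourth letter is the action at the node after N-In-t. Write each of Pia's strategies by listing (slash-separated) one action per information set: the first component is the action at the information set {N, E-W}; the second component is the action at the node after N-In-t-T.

Omar has 16 pure strategies: EWtH, EWtT, EWsH, EWsT, EDtH, EDtT, EDsH, EDsT, NWtH, NWtT, NWsH, NWsT, NDtH, NDtT, NDsH, NDsT. Columns: In/e, In/d, Out/e, Out/d.
{EWtH, EWtT, EWsH, EWsT} → row (5,4) (5,4) (0,2) (0,2)
{EDtH, EDtT, EDsH, EDsT} → row (6,6) (6,6) (6,6) (6,6)
{NWtH, NDtH} → row (8,0) (8,0) (6,5) (6,5)
{NWtT, NDtT} → row (1,1) (7,5) (6,5) (6,5)
{NWsH, NWsT, NDsH, NDsT} → row (1,2) (1,2) (6,5) (6,5)
That's 5 distinct rows out of 16 strategies.

5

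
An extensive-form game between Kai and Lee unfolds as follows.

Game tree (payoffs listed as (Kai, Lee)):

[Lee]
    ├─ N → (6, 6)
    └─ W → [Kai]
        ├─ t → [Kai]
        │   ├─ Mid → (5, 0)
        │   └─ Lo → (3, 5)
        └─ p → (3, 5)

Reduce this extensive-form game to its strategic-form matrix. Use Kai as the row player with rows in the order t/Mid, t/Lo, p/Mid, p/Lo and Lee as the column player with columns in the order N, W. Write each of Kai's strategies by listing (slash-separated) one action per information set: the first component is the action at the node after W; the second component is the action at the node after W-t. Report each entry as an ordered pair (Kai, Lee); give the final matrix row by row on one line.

t/Mid: (6,6) (5,0) | t/Lo: (6,6) (3,5) | p/Mid: (6,6) (3,5) | p/Lo: (6,6) (3,5)

             N        W
t/Mid    (6,6)    (5,0)
 t/Lo    (6,6)    (3,5)
p/Mid    (6,6)    (3,5)
 p/Lo    (6,6)    (3,5)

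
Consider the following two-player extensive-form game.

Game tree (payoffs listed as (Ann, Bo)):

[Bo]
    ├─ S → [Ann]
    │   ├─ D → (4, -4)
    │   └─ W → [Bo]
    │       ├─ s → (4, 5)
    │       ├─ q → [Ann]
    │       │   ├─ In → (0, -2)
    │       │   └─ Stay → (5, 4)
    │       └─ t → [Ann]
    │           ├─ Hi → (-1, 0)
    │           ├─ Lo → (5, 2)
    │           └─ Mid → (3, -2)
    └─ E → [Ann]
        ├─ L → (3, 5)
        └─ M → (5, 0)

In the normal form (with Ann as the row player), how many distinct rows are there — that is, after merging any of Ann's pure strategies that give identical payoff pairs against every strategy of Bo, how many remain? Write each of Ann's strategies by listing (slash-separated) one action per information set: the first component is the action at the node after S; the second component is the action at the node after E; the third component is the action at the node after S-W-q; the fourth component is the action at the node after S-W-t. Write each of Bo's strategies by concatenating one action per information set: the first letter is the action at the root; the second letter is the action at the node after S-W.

Ann has 24 pure strategies: D/L/In/Hi, D/L/In/Lo, D/L/In/Mid, D/L/Stay/Hi, D/L/Stay/Lo, D/L/Stay/Mid, D/M/In/Hi, D/M/In/Lo, D/M/In/Mid, D/M/Stay/Hi, D/M/Stay/Lo, D/M/Stay/Mid, W/L/In/Hi, W/L/In/Lo, W/L/In/Mid, W/L/Stay/Hi, W/L/Stay/Lo, W/L/Stay/Mid, W/M/In/Hi, W/M/In/Lo, W/M/In/Mid, W/M/Stay/Hi, W/M/Stay/Lo, W/M/Stay/Mid. Columns: Ss, Sq, St, Es, Eq, Et.
{D/L/In/Hi, D/L/In/Lo, D/L/In/Mid, D/L/Stay/Hi, D/L/Stay/Lo, D/L/Stay/Mid} → row (4,-4) (4,-4) (4,-4) (3,5) (3,5) (3,5)
{D/M/In/Hi, D/M/In/Lo, D/M/In/Mid, D/M/Stay/Hi, D/M/Stay/Lo, D/M/Stay/Mid} → row (4,-4) (4,-4) (4,-4) (5,0) (5,0) (5,0)
{W/L/In/Hi} → row (4,5) (0,-2) (-1,0) (3,5) (3,5) (3,5)
{W/L/In/Lo} → row (4,5) (0,-2) (5,2) (3,5) (3,5) (3,5)
{W/L/In/Mid} → row (4,5) (0,-2) (3,-2) (3,5) (3,5) (3,5)
{W/L/Stay/Hi} → row (4,5) (5,4) (-1,0) (3,5) (3,5) (3,5)
{W/L/Stay/Lo} → row (4,5) (5,4) (5,2) (3,5) (3,5) (3,5)
{W/L/Stay/Mid} → row (4,5) (5,4) (3,-2) (3,5) (3,5) (3,5)
{W/M/In/Hi} → row (4,5) (0,-2) (-1,0) (5,0) (5,0) (5,0)
{W/M/In/Lo} → row (4,5) (0,-2) (5,2) (5,0) (5,0) (5,0)
{W/M/In/Mid} → row (4,5) (0,-2) (3,-2) (5,0) (5,0) (5,0)
{W/M/Stay/Hi} → row (4,5) (5,4) (-1,0) (5,0) (5,0) (5,0)
{W/M/Stay/Lo} → row (4,5) (5,4) (5,2) (5,0) (5,0) (5,0)
{W/M/Stay/Mid} → row (4,5) (5,4) (3,-2) (5,0) (5,0) (5,0)
That's 14 distinct rows out of 24 strategies.

14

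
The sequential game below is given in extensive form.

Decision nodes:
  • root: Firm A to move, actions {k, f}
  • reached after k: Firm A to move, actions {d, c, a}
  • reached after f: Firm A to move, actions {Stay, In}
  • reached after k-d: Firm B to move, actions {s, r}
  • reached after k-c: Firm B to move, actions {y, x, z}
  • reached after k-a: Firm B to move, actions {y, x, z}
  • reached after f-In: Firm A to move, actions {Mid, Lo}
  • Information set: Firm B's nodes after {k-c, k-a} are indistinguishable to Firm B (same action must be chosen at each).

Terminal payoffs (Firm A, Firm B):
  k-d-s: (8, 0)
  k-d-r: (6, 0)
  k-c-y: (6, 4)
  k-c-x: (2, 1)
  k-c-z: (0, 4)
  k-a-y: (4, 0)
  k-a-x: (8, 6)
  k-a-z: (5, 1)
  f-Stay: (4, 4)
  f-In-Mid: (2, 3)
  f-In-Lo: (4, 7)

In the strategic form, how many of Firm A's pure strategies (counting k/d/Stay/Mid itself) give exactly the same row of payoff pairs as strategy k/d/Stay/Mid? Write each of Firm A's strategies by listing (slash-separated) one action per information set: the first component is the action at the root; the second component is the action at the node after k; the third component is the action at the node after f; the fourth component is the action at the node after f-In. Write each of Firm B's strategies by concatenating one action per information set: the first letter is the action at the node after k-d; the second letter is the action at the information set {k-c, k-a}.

Row for k/d/Stay/Mid (columns sy, sx, sz, ry, rx, rz): (8,0) (8,0) (8,0) (6,0) (6,0) (6,0).
Under k/d/Stay/Mid, Firm A's choice at the node after f and at the node after f-In can never be reached regardless of what Firm B does, so varying those choices leaves every outcome unchanged.
Holding the reachable choices fixed and varying the unreachable ones freely already gives 2 × 2 = 4 equivalent strategies.
No other strategy reproduces this row, so those 4 are the full class: k/d/Stay/Mid, k/d/Stay/Lo, k/d/In/Mid, k/d/In/Lo.

4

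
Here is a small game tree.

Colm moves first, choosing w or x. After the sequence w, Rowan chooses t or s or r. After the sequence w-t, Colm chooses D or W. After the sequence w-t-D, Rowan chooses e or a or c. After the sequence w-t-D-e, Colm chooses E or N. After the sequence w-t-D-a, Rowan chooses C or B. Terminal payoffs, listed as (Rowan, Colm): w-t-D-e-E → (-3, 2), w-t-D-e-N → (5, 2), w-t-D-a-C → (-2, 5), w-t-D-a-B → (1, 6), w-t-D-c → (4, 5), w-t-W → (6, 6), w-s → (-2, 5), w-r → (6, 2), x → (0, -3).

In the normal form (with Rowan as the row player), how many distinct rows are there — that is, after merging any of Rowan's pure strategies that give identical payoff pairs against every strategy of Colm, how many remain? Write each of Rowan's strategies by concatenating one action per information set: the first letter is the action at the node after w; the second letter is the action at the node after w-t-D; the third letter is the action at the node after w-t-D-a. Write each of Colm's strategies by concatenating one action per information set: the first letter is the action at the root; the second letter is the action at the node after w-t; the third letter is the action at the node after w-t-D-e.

Rowan has 18 pure strategies: teC, teB, taC, taB, tcC, tcB, seC, seB, saC, saB, scC, scB, reC, reB, raC, raB, rcC, rcB. Columns: wDE, wDN, wWE, wWN, xDE, xDN, xWE, xWN.
{teC, teB} → row (-3,2) (5,2) (6,6) (6,6) (0,-3) (0,-3) (0,-3) (0,-3)
{taC} → row (-2,5) (-2,5) (6,6) (6,6) (0,-3) (0,-3) (0,-3) (0,-3)
{taB} → row (1,6) (1,6) (6,6) (6,6) (0,-3) (0,-3) (0,-3) (0,-3)
{tcC, tcB} → row (4,5) (4,5) (6,6) (6,6) (0,-3) (0,-3) (0,-3) (0,-3)
{seC, seB, saC, saB, scC, scB} → row (-2,5) (-2,5) (-2,5) (-2,5) (0,-3) (0,-3) (0,-3) (0,-3)
{reC, reB, raC, raB, rcC, rcB} → row (6,2) (6,2) (6,2) (6,2) (0,-3) (0,-3) (0,-3) (0,-3)
That's 6 distinct rows out of 18 strategies.

6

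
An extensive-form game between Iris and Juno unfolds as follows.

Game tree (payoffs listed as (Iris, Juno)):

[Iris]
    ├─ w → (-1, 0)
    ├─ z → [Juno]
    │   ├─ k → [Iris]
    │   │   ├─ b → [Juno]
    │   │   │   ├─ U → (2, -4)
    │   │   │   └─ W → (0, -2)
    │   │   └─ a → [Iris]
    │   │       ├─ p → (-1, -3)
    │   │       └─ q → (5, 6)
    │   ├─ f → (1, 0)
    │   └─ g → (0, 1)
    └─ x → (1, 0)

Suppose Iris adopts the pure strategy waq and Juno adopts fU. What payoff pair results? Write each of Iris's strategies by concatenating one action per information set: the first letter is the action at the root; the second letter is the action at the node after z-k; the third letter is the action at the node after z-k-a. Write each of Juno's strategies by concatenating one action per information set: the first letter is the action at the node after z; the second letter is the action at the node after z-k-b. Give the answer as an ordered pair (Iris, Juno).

Trace the play path from the root:
  Iris plays w
→ terminal payoff (-1, 0).
(Iris's choice at the node after z-k is never reached on this path, so it doesn't affect the outcome.)

(-1, 0)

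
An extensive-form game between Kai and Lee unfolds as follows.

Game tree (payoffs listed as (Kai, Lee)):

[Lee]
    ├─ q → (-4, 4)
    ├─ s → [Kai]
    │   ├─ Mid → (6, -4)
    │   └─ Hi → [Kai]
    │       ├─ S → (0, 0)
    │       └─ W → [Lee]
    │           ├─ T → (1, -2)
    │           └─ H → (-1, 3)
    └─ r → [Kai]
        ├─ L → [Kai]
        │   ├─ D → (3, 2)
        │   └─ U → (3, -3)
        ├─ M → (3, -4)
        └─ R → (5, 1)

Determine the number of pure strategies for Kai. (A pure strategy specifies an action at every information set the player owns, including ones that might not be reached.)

Kai owns the node after s with actions {Mid, Hi} — two choices.
Kai owns the node after r with actions {L, M, R} — three choices.
Kai owns the node after s-Hi with actions {S, W} — two choices.
Kai owns the node after r-L with actions {D, U} — two choices.
A pure strategy fixes one action at each information set independently, so the count is the product 2 × 3 × 2 × 2 = 24.
(For reference, Lee has 6 pure strategies, giving a 24×6 normal-form matrix.)

24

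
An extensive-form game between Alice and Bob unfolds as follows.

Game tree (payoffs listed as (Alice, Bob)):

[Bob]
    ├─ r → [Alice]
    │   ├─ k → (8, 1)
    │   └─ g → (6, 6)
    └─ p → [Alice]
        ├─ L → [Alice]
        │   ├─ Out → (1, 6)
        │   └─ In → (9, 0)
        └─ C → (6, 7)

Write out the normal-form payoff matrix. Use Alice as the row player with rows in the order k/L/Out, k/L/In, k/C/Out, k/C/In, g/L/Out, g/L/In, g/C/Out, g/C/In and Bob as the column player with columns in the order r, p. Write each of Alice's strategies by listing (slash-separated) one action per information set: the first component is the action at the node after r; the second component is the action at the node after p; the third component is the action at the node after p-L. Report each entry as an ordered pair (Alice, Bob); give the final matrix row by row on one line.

k/L/Out: (8,1) (1,6) | k/L/In: (8,1) (9,0) | k/C/Out: (8,1) (6,7) | k/C/In: (8,1) (6,7) | g/L/Out: (6,6) (1,6) | g/L/In: (6,6) (9,0) | g/C/Out: (6,6) (6,7) | g/C/In: (6,6) (6,7)

               r        p
k/L/Out    (8,1)    (1,6)
 k/L/In    (8,1)    (9,0)
k/C/Out    (8,1)    (6,7)
 k/C/In    (8,1)    (6,7)
g/L/Out    (6,6)    (1,6)
 g/L/In    (6,6)    (9,0)
g/C/Out    (6,6)    (6,7)
 g/C/In    (6,6)    (6,7)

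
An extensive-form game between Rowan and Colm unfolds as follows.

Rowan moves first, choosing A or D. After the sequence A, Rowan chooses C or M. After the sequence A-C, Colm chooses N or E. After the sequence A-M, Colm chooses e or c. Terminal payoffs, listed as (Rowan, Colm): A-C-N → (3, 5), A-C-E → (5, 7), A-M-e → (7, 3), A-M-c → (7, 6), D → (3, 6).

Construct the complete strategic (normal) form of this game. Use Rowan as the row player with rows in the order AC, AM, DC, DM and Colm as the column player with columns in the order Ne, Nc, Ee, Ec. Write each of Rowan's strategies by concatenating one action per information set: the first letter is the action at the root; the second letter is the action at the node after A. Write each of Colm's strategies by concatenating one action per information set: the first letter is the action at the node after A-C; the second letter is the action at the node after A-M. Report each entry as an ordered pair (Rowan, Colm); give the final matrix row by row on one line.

           Ne       Nc       Ee       Ec
  AC    (3,5)    (3,5)    (5,7)    (5,7)
  AM    (7,3)    (7,6)    (7,3)    (7,6)
  DC    (3,6)    (3,6)    (3,6)    (3,6)
  DM    (3,6)    (3,6)    (3,6)    (3,6)

AC: (3,5) (3,5) (5,7) (5,7) | AM: (7,3) (7,6) (7,3) (7,6) | DC: (3,6) (3,6) (3,6) (3,6) | DM: (3,6) (3,6) (3,6) (3,6)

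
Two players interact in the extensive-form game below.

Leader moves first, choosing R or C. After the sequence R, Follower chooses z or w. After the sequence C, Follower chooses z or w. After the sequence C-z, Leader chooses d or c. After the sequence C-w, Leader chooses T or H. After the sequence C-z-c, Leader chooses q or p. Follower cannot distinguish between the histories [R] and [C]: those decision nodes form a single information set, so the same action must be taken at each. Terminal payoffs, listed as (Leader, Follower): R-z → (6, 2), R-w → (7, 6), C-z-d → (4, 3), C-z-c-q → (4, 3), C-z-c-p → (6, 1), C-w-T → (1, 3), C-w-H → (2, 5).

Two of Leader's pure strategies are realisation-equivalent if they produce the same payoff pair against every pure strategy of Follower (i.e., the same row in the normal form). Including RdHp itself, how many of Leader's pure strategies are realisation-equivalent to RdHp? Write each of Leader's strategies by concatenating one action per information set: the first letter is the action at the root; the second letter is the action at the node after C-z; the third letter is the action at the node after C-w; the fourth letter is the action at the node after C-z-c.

Row for RdHp (columns z, w): (6,2) (7,6).
Under RdHp, Leader's choice at the node after C-z and at the node after C-w and at the node after C-z-c can never be reached regardless of what Follower does, so varying those choices leaves every outcome unchanged.
Holding the reachable choices fixed and varying the unreachable ones freely already gives 2 × 2 × 2 = 8 equivalent strategies.
No other strategy reproduces this row, so those 8 are the full class: RdTq, RdTp, RdHq, RdHp, RcTq, RcTp, RcHq, RcHp.

8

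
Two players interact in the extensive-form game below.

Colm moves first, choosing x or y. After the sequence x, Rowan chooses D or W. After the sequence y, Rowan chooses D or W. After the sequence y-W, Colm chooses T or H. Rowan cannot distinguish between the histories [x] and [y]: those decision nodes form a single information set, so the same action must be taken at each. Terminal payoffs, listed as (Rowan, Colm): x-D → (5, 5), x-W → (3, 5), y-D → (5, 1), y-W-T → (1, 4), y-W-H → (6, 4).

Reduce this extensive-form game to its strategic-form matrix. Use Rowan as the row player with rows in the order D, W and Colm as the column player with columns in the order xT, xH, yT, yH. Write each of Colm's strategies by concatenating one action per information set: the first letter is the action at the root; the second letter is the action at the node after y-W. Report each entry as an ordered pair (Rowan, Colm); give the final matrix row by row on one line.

D: (5,5) (5,5) (5,1) (5,1) | W: (3,5) (3,5) (1,4) (6,4)

           xT       xH       yT       yH
   D    (5,5)    (5,5)    (5,1)    (5,1)
   W    (3,5)    (3,5)    (1,4)    (6,4)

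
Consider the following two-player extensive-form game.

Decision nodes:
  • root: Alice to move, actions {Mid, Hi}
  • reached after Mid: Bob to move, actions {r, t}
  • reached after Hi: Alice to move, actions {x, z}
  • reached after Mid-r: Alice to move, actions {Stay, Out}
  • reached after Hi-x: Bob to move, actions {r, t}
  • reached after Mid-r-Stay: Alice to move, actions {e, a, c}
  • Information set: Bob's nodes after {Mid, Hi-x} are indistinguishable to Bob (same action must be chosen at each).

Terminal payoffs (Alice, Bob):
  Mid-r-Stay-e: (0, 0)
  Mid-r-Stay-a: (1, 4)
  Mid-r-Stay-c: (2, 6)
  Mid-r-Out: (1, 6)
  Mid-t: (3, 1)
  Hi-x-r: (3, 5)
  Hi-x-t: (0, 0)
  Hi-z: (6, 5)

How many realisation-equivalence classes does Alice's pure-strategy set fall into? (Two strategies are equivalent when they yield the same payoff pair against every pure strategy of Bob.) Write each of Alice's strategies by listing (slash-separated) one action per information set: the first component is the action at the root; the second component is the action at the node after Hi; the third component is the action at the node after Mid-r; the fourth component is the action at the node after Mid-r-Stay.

6

Alice has 24 pure strategies: Mid/x/Stay/e, Mid/x/Stay/a, Mid/x/Stay/c, Mid/x/Out/e, Mid/x/Out/a, Mid/x/Out/c, Mid/z/Stay/e, Mid/z/Stay/a, Mid/z/Stay/c, Mid/z/Out/e, Mid/z/Out/a, Mid/z/Out/c, Hi/x/Stay/e, Hi/x/Stay/a, Hi/x/Stay/c, Hi/x/Out/e, Hi/x/Out/a, Hi/x/Out/c, Hi/z/Stay/e, Hi/z/Stay/a, Hi/z/Stay/c, Hi/z/Out/e, Hi/z/Out/a, Hi/z/Out/c. Columns: r, t.
{Mid/x/Stay/e, Mid/z/Stay/e} → row (0,0) (3,1)
{Mid/x/Stay/a, Mid/z/Stay/a} → row (1,4) (3,1)
{Mid/x/Stay/c, Mid/z/Stay/c} → row (2,6) (3,1)
{Mid/x/Out/e, Mid/x/Out/a, Mid/x/Out/c, Mid/z/Out/e, Mid/z/Out/a, Mid/z/Out/c} → row (1,6) (3,1)
{Hi/x/Stay/e, Hi/x/Stay/a, Hi/x/Stay/c, Hi/x/Out/e, Hi/x/Out/a, Hi/x/Out/c} → row (3,5) (0,0)
{Hi/z/Stay/e, Hi/z/Stay/a, Hi/z/Stay/c, Hi/z/Out/e, Hi/z/Out/a, Hi/z/Out/c} → row (6,5) (6,5)
That's 6 distinct rows out of 24 strategies.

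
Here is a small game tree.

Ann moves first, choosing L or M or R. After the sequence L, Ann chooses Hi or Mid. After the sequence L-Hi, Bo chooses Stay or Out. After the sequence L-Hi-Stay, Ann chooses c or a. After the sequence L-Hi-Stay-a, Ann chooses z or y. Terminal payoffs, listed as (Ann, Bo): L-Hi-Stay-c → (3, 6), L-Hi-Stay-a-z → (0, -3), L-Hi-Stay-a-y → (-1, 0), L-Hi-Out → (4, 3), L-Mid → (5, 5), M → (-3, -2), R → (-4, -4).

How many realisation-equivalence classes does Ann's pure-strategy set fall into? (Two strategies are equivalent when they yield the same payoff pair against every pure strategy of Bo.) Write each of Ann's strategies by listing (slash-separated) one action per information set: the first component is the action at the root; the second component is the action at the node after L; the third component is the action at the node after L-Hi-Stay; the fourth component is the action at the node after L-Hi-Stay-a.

Ann has 24 pure strategies: L/Hi/c/z, L/Hi/c/y, L/Hi/a/z, L/Hi/a/y, L/Mid/c/z, L/Mid/c/y, L/Mid/a/z, L/Mid/a/y, M/Hi/c/z, M/Hi/c/y, M/Hi/a/z, M/Hi/a/y, M/Mid/c/z, M/Mid/c/y, M/Mid/a/z, M/Mid/a/y, R/Hi/c/z, R/Hi/c/y, R/Hi/a/z, R/Hi/a/y, R/Mid/c/z, R/Mid/c/y, R/Mid/a/z, R/Mid/a/y. Columns: Stay, Out.
{L/Hi/c/z, L/Hi/c/y} → row (3,6) (4,3)
{L/Hi/a/z} → row (0,-3) (4,3)
{L/Hi/a/y} → row (-1,0) (4,3)
{L/Mid/c/z, L/Mid/c/y, L/Mid/a/z, L/Mid/a/y} → row (5,5) (5,5)
{M/Hi/c/z, M/Hi/c/y, M/Hi/a/z, M/Hi/a/y, M/Mid/c/z, M/Mid/c/y, M/Mid/a/z, M/Mid/a/y} → row (-3,-2) (-3,-2)
{R/Hi/c/z, R/Hi/c/y, R/Hi/a/z, R/Hi/a/y, R/Mid/c/z, R/Mid/c/y, R/Mid/a/z, R/Mid/a/y} → row (-4,-4) (-4,-4)
That's 6 distinct rows out of 24 strategies.

6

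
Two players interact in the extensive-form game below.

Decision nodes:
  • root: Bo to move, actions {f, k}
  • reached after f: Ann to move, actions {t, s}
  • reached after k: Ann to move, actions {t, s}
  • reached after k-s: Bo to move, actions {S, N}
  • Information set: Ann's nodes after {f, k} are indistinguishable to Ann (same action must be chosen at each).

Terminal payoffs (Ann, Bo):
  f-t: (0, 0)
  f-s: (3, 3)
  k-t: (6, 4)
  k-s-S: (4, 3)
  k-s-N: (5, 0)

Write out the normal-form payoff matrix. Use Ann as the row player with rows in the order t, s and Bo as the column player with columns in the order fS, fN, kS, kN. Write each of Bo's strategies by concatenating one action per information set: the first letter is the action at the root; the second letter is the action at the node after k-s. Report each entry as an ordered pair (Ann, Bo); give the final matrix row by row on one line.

           fS       fN       kS       kN
   t    (0,0)    (0,0)    (6,4)    (6,4)
   s    (3,3)    (3,3)    (4,3)    (5,0)

t: (0,0) (0,0) (6,4) (6,4) | s: (3,3) (3,3) (4,3) (5,0)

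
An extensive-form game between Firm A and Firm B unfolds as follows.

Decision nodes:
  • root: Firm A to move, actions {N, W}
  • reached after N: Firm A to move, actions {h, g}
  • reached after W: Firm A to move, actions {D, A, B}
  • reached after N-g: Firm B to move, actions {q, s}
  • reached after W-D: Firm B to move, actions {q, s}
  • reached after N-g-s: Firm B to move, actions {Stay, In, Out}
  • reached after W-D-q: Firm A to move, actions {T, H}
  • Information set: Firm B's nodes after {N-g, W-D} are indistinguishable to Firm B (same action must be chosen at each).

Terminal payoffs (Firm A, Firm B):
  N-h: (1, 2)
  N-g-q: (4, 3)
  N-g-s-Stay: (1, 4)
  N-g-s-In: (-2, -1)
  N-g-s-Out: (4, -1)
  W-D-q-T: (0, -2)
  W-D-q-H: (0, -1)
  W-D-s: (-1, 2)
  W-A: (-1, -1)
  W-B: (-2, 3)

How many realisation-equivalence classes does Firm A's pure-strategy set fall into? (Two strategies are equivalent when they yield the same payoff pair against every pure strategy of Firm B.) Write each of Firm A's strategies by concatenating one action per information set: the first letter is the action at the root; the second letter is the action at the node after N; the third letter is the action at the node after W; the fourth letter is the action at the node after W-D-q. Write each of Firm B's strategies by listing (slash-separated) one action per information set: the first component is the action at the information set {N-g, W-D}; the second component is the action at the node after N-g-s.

Firm A has 24 pure strategies: NhDT, NhDH, NhAT, NhAH, NhBT, NhBH, NgDT, NgDH, NgAT, NgAH, NgBT, NgBH, WhDT, WhDH, WhAT, WhAH, WhBT, WhBH, WgDT, WgDH, WgAT, WgAH, WgBT, WgBH. Columns: q/Stay, q/In, q/Out, s/Stay, s/In, s/Out.
{NhDT, NhDH, NhAT, NhAH, NhBT, NhBH} → row (1,2) (1,2) (1,2) (1,2) (1,2) (1,2)
{NgDT, NgDH, NgAT, NgAH, NgBT, NgBH} → row (4,3) (4,3) (4,3) (1,4) (-2,-1) (4,-1)
{WhDT, WgDT} → row (0,-2) (0,-2) (0,-2) (-1,2) (-1,2) (-1,2)
{WhDH, WgDH} → row (0,-1) (0,-1) (0,-1) (-1,2) (-1,2) (-1,2)
{WhAT, WhAH, WgAT, WgAH} → row (-1,-1) (-1,-1) (-1,-1) (-1,-1) (-1,-1) (-1,-1)
{WhBT, WhBH, WgBT, WgBH} → row (-2,3) (-2,3) (-2,3) (-2,3) (-2,3) (-2,3)
That's 6 distinct rows out of 24 strategies.

6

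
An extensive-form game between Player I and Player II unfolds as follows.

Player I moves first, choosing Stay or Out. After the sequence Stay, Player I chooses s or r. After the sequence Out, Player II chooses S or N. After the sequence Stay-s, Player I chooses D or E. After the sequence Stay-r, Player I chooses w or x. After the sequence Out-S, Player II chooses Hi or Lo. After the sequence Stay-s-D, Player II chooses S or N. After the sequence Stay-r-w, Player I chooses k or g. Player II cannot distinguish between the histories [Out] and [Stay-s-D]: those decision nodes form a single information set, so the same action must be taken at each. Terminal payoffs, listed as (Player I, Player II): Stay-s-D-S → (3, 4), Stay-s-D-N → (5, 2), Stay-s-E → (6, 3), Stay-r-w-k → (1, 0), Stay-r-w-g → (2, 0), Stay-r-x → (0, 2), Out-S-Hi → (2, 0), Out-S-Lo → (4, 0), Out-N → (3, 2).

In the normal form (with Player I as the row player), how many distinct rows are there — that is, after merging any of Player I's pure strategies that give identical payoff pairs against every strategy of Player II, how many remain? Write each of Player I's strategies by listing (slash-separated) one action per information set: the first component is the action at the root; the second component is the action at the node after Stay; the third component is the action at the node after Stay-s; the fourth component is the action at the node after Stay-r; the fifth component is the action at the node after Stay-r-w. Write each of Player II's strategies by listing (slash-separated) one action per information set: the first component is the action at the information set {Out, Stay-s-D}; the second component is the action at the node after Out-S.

Player I has 32 pure strategies: Stay/s/D/w/k, Stay/s/D/w/g, Stay/s/D/x/k, Stay/s/D/x/g, Stay/s/E/w/k, Stay/s/E/w/g, Stay/s/E/x/k, Stay/s/E/x/g, Stay/r/D/w/k, Stay/r/D/w/g, Stay/r/D/x/k, Stay/r/D/x/g, Stay/r/E/w/k, Stay/r/E/w/g, Stay/r/E/x/k, Stay/r/E/x/g, Out/s/D/w/k, Out/s/D/w/g, Out/s/D/x/k, Out/s/D/x/g, Out/s/E/w/k, Out/s/E/w/g, Out/s/E/x/k, Out/s/E/x/g, Out/r/D/w/k, Out/r/D/w/g, Out/r/D/x/k, Out/r/D/x/g, Out/r/E/w/k, Out/r/E/w/g, Out/r/E/x/k, Out/r/E/x/g. Columns: S/Hi, S/Lo, N/Hi, N/Lo.
{Stay/s/D/w/k, Stay/s/D/w/g, Stay/s/D/x/k, Stay/s/D/x/g} → row (3,4) (3,4) (5,2) (5,2)
{Stay/s/E/w/k, Stay/s/E/w/g, Stay/s/E/x/k, Stay/s/E/x/g} → row (6,3) (6,3) (6,3) (6,3)
{Stay/r/D/w/k, Stay/r/E/w/k} → row (1,0) (1,0) (1,0) (1,0)
{Stay/r/D/w/g, Stay/r/E/w/g} → row (2,0) (2,0) (2,0) (2,0)
{Stay/r/D/x/k, Stay/r/D/x/g, Stay/r/E/x/k, Stay/r/E/x/g} → row (0,2) (0,2) (0,2) (0,2)
{Out/s/D/w/k, Out/s/D/w/g, Out/s/D/x/k, Out/s/D/x/g, Out/s/E/w/k, Out/s/E/w/g, Out/s/E/x/k, Out/s/E/x/g, Out/r/D/w/k, Out/r/D/w/g, Out/r/D/x/k, Out/r/D/x/g, Out/r/E/w/k, Out/r/E/w/g, Out/r/E/x/k, Out/r/E/x/g} → row (2,0) (4,0) (3,2) (3,2)
That's 6 distinct rows out of 32 strategies.

6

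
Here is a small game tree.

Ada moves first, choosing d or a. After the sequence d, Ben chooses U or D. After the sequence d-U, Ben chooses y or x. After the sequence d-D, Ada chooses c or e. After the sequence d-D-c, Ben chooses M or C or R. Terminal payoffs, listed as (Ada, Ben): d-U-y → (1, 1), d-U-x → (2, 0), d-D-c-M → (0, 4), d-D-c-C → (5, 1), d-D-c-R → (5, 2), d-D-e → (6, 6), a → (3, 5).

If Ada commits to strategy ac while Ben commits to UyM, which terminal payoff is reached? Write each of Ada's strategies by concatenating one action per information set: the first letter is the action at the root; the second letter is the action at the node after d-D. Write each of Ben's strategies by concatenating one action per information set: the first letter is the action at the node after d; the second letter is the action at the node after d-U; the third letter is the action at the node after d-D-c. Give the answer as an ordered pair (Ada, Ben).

(3, 5)

Trace the play path from the root:
  Ada plays a
→ terminal payoff (3, 5).
(Ada's choice at the node after d-D is never reached on this path, so it doesn't affect the outcome.)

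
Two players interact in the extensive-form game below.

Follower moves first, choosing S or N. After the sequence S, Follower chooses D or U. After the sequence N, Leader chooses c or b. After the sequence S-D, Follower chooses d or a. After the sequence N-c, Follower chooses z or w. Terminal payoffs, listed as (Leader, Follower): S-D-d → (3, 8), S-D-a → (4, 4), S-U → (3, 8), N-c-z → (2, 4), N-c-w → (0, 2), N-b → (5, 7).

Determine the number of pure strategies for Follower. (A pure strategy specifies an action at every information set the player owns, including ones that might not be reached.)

16

Follower owns the root with actions {S, N} — two choices.
Follower owns the node after S with actions {D, U} — two choices.
Follower owns the node after S-D with actions {d, a} — two choices.
Follower owns the node after N-c with actions {z, w} — two choices.
A pure strategy fixes one action at each information set independently, so the count is the product 2 × 2 × 2 × 2 = 16.
(For reference, Leader has 2 pure strategies, giving a 16×2 normal-form matrix.)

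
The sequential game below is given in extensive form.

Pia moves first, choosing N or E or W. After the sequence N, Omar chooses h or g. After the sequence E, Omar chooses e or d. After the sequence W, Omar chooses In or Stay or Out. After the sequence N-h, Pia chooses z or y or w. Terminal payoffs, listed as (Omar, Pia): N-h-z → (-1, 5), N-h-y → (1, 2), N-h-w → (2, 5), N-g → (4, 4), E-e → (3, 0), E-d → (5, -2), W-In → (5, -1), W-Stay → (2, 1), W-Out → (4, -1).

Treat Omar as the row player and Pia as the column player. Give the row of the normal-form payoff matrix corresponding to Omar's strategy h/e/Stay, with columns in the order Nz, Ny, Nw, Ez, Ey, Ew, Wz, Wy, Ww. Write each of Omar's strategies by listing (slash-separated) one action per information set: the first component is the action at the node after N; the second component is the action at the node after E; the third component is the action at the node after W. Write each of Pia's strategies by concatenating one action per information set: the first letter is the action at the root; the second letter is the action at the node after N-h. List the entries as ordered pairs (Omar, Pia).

vs Nz: Pia plays N → Omar plays h at [N] → Pia plays z at [N-h] → (-1, 5)
vs Ny: Pia plays N → Omar plays h at [N] → Pia plays y at [N-h] → (1, 2)
vs Nw: Pia plays N → Omar plays h at [N] → Pia plays w at [N-h] → (2, 5)
vs Ez: Pia plays E → Omar plays e at [E] → (3, 0)
vs Ey: Pia plays E → Omar plays e at [E] → (3, 0)
vs Ew: Pia plays E → Omar plays e at [E] → (3, 0)
vs Wz: Pia plays W → Omar plays Stay at [W] → (2, 1)
vs Wy: Pia plays W → Omar plays Stay at [W] → (2, 1)
vs Ww: Pia plays W → Omar plays Stay at [W] → (2, 1)

(-1,5) (1,2) (2,5) (3,0) (3,0) (3,0) (2,1) (2,1) (2,1)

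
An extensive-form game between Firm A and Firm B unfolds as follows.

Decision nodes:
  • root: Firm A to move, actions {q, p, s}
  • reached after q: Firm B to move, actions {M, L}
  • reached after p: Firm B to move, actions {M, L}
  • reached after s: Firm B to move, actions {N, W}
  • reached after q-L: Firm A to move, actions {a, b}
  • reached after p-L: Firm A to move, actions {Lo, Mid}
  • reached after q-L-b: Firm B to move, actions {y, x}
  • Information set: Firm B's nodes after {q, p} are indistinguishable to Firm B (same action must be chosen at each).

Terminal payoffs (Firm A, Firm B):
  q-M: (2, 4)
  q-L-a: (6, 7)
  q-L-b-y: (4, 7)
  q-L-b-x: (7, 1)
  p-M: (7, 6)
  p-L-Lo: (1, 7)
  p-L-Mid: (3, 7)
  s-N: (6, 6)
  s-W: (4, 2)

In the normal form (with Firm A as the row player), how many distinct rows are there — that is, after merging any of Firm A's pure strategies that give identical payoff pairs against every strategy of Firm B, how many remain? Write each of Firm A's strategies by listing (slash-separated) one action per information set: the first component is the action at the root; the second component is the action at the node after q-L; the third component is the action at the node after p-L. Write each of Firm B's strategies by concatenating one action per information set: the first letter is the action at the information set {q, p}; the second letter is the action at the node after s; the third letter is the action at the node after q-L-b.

5

Firm A has 12 pure strategies: q/a/Lo, q/a/Mid, q/b/Lo, q/b/Mid, p/a/Lo, p/a/Mid, p/b/Lo, p/b/Mid, s/a/Lo, s/a/Mid, s/b/Lo, s/b/Mid. Columns: MNy, MNx, MWy, MWx, LNy, LNx, LWy, LWx.
{q/a/Lo, q/a/Mid} → row (2,4) (2,4) (2,4) (2,4) (6,7) (6,7) (6,7) (6,7)
{q/b/Lo, q/b/Mid} → row (2,4) (2,4) (2,4) (2,4) (4,7) (7,1) (4,7) (7,1)
{p/a/Lo, p/b/Lo} → row (7,6) (7,6) (7,6) (7,6) (1,7) (1,7) (1,7) (1,7)
{p/a/Mid, p/b/Mid} → row (7,6) (7,6) (7,6) (7,6) (3,7) (3,7) (3,7) (3,7)
{s/a/Lo, s/a/Mid, s/b/Lo, s/b/Mid} → row (6,6) (6,6) (4,2) (4,2) (6,6) (6,6) (4,2) (4,2)
That's 5 distinct rows out of 12 strategies.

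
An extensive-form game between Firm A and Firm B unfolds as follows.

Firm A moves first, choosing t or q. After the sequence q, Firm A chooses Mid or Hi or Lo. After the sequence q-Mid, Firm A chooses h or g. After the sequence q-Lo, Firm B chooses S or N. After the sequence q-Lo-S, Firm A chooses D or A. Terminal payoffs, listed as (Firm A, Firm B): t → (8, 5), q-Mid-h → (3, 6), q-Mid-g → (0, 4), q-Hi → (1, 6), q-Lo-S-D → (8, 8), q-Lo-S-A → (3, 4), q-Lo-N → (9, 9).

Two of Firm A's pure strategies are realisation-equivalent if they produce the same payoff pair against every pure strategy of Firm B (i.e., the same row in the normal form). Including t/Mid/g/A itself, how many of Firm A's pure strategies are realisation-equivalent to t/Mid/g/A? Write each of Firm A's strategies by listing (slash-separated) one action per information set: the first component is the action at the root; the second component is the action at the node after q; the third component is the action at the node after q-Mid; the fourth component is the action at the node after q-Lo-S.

Row for t/Mid/g/A (columns S, N): (8,5) (8,5).
Under t/Mid/g/A, Firm A's choice at the node after q and at the node after q-Mid and at the node after q-Lo-S can never be reached regardless of what Firm B does, so varying those choices leaves every outcome unchanged.
Holding the reachable choices fixed and varying the unreachable ones freely already gives 3 × 2 × 2 = 12 equivalent strategies.
No other strategy reproduces this row, so those 12 are the full class: t/Mid/h/D, t/Mid/h/A, t/Mid/g/D, t/Mid/g/A, t/Hi/h/D, t/Hi/h/A, t/Hi/g/D, t/Hi/g/A, t/Lo/h/D, t/Lo/h/A, t/Lo/g/D, t/Lo/g/A.

12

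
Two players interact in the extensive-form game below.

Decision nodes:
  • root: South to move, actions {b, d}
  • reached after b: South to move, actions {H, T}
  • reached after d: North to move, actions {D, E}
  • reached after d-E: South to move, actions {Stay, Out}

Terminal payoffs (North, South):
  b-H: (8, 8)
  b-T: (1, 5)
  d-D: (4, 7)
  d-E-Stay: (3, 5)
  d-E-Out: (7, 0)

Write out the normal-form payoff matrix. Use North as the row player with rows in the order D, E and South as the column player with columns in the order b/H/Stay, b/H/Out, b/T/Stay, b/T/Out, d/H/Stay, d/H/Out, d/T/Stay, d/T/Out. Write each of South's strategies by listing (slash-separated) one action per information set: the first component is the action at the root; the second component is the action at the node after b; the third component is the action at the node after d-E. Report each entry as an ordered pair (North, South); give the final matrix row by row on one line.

Row D: b/H/Stay→(8,8), b/H/Out→(8,8), b/T/Stay→(1,5), b/T/Out→(1,5), d/H/Stay→(4,7), d/H/Out→(4,7), d/T/Stay→(4,7), d/T/Out→(4,7)
Row E: b/H/Stay→(8,8), b/H/Out→(8,8), b/T/Stay→(1,5), b/T/Out→(1,5), d/H/Stay→(3,5), d/H/Out→(7,0), d/T/Stay→(3,5), d/T/Out→(7,0)

D: (8,8) (8,8) (1,5) (1,5) (4,7) (4,7) (4,7) (4,7) | E: (8,8) (8,8) (1,5) (1,5) (3,5) (7,0) (3,5) (7,0)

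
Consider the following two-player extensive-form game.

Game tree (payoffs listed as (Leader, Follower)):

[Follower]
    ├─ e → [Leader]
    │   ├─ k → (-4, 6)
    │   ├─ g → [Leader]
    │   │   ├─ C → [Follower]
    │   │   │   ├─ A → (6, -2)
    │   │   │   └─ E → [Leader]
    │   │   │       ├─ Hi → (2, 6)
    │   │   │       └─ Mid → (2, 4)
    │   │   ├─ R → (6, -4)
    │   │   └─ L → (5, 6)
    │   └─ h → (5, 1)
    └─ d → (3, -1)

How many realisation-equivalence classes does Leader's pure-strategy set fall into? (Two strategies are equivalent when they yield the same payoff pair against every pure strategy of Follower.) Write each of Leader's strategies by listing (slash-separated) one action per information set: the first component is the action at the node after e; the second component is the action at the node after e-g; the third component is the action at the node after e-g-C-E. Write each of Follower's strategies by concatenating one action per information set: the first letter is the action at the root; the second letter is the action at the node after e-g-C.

6

Leader has 18 pure strategies: k/C/Hi, k/C/Mid, k/R/Hi, k/R/Mid, k/L/Hi, k/L/Mid, g/C/Hi, g/C/Mid, g/R/Hi, g/R/Mid, g/L/Hi, g/L/Mid, h/C/Hi, h/C/Mid, h/R/Hi, h/R/Mid, h/L/Hi, h/L/Mid. Columns: eA, eE, dA, dE.
{k/C/Hi, k/C/Mid, k/R/Hi, k/R/Mid, k/L/Hi, k/L/Mid} → row (-4,6) (-4,6) (3,-1) (3,-1)
{g/C/Hi} → row (6,-2) (2,6) (3,-1) (3,-1)
{g/C/Mid} → row (6,-2) (2,4) (3,-1) (3,-1)
{g/R/Hi, g/R/Mid} → row (6,-4) (6,-4) (3,-1) (3,-1)
{g/L/Hi, g/L/Mid} → row (5,6) (5,6) (3,-1) (3,-1)
{h/C/Hi, h/C/Mid, h/R/Hi, h/R/Mid, h/L/Hi, h/L/Mid} → row (5,1) (5,1) (3,-1) (3,-1)
That's 6 distinct rows out of 18 strategies.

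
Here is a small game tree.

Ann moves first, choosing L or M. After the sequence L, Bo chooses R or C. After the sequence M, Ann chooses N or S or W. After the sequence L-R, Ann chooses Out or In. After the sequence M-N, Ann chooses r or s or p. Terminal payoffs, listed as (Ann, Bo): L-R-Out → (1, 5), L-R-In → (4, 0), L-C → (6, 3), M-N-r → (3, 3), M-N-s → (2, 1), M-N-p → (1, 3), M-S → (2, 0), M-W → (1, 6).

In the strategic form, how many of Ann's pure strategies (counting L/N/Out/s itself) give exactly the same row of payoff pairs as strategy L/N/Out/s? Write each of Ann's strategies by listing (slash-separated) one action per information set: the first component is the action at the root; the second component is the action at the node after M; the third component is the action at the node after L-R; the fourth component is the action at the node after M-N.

9

Row for L/N/Out/s (columns R, C): (1,5) (6,3).
Under L/N/Out/s, Ann's choice at the node after M and at the node after M-N can never be reached regardless of what Bo does, so varying those choices leaves every outcome unchanged.
Holding the reachable choices fixed and varying the unreachable ones freely already gives 3 × 3 = 9 equivalent strategies.
No other strategy reproduces this row, so those 9 are the full class: L/N/Out/r, L/N/Out/s, L/N/Out/p, L/S/Out/r, L/S/Out/s, L/S/Out/p, L/W/Out/r, L/W/Out/s, L/W/Out/p.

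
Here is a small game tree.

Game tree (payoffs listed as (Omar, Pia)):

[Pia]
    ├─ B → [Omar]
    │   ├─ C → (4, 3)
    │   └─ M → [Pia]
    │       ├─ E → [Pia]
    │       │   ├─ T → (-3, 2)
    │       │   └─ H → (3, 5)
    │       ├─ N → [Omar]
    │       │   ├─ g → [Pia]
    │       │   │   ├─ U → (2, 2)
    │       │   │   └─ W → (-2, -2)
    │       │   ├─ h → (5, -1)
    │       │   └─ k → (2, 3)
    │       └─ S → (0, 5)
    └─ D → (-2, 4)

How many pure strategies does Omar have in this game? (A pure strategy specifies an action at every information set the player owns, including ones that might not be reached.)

Omar owns the node after B with actions {C, M} — two choices.
Omar owns the node after B-M-N with actions {g, h, k} — three choices.
A pure strategy fixes one action at each information set independently, so the count is the product 2 × 3 = 6.
(For reference, Pia has 24 pure strategies, giving a 6×24 normal-form matrix.)

6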